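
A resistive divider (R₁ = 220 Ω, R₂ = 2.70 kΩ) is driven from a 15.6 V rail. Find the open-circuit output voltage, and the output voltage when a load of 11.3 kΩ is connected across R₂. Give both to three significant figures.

Unloaded: 14.4 V; loaded: 14.2 V

Open-circuit: V = 15.6 × 2700/(220 + 2700) = 14.4 V.
With the load, R₂ becomes R₂‖R_L = 2179 Ω, so V = 15.6 × 2179/2399 = 14.2 V.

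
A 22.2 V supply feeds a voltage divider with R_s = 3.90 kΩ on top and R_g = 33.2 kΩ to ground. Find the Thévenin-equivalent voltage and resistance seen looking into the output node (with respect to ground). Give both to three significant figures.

V_th = 19.9 V, R_th = 3.49 kΩ

V_th is the open-circuit tap voltage: 22.2 × 33.2/(3.90 + 33.2) = 19.9 V.
With the supply zeroed, R_s and R_g appear in parallel from the tap: R_th = R_s‖R_g = (3.90 × 33.2)/37.10 = 3.49 kΩ.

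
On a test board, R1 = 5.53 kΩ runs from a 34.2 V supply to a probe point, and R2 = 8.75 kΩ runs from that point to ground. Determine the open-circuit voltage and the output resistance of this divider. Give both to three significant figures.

V_th is the open-circuit tap voltage: 34.2 × 8.75/(5.53 + 8.75) = 21.0 V.
With the supply zeroed, R1 and R2 appear in parallel from the tap: R_th = R1‖R2 = (5.53 × 8.75)/14.28 = 3.39 kΩ.

V_th = 21.0 V, R_th = 3.39 kΩ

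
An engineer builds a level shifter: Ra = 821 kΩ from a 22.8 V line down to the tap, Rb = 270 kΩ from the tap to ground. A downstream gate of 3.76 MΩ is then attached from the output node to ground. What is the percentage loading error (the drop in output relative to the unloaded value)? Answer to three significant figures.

5.13 %

The divider's output (Thévenin) resistance is Ra‖Rb = 203.2 kΩ.
Fractional drop under load = R_th/(R_th + R_L) = 203.2 / (203.2 + 3760) = 0.05127.
So the output falls by 5.13 %.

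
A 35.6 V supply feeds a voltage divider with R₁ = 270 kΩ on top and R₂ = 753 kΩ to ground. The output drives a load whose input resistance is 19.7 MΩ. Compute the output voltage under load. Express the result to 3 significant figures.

V_out ≈ 25.9 V

The load sits in parallel with R₂: R₂‖R_L = (753 × 19700) / (753 + 19700) = 725.3 kΩ.
V_out = 35.6 × 725.3 / (270 + 725.3) = 35.6 × 725.3/995.3 = 25.9 V.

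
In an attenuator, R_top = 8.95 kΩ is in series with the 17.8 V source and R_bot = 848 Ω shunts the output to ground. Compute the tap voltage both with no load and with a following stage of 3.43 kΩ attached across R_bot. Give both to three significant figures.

Unloaded: 1.54 V; loaded: 1.26 V

Open-circuit: V = 17.8 × 848/(8950 + 848) = 1.54 V.
With the load, R_bot becomes R_bot‖R_L = 679.9 Ω, so V = 17.8 × 679.9/9630 = 1.26 V.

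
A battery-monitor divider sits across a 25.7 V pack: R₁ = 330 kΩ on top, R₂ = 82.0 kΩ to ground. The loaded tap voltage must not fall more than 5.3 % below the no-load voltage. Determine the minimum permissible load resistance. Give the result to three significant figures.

R_L(min) ≈ 1.17 MΩ

Output resistance R_th = R₁‖R₂ = (330 × 82.0)/412.0 = 65.68 kΩ.
The fractional drop is R_th/(R_th + R_L); requiring this ≤ 0.0530 gives R_L ≥ R_th(1/0.0530 − 1) = 65.68 × 17.87 = 1.17 MΩ.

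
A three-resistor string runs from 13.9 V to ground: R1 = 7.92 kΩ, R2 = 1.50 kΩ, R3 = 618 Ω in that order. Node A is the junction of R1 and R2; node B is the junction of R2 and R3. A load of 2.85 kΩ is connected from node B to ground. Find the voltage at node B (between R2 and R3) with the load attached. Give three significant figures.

At node B, R3 is in parallel with the load: R3‖R_L = 507.9 Ω.
Below node A the resistance is R2 + (R3‖R_L) = 2008 Ω, so V_A = 13.9 × 2008/9928 = 2.811 V.
Then V_B = V_A × (R3‖R_L)/(R2 + R3‖R_L) = 2.811 × 507.9/2008 = 0.711 V.

V ≈ 0.711 V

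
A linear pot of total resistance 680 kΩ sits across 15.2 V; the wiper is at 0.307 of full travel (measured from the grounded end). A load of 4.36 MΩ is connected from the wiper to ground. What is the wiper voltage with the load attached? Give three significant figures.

The wiper splits the pot into (1−α)R = 471.2 kΩ above and αR = 208.8 kΩ below.
Lower section ‖ load = 199.2 kΩ.
V_wiper = 15.2 × 199.2/(471.2 + 199.2) = 4.52 V.

V ≈ 4.52 V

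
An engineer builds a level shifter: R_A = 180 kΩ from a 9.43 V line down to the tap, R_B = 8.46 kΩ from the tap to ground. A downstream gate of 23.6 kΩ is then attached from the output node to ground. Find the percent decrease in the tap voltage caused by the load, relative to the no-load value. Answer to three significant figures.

The divider's output (Thévenin) resistance is R_A‖R_B = 8.080 kΩ.
Fractional drop under load = R_th/(R_th + R_L) = 8.080 / (8.080 + 23.6) = 0.2551.
So the output falls by 25.5 %.

25.5 %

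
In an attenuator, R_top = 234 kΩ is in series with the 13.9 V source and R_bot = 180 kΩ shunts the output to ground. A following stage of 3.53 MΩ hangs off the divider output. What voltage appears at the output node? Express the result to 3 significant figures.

V_out ≈ 5.87 V

The load sits in parallel with R_bot: R_bot‖R_L = (180 × 3530) / (180 + 3530) = 171.3 kΩ.
V_out = 13.9 × 171.3 / (234 + 171.3) = 13.9 × 171.3/405.3 = 5.87 V.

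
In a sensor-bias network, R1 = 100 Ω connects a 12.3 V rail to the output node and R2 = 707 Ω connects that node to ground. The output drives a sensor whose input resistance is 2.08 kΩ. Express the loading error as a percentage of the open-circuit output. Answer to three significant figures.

4.04 %

The divider's output (Thévenin) resistance is R1‖R2 = 87.61 Ω.
Fractional drop under load = R_th/(R_th + R_L) = 87.61 / (87.61 + 2080) = 0.04042.
So the output falls by 4.04 %.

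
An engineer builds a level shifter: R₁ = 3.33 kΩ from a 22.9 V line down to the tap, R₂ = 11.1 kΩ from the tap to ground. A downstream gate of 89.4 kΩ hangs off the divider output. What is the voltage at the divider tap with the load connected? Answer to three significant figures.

The load sits in parallel with R₂: R₂‖R_L = (11.1 × 89.4) / (11.1 + 89.4) = 9.874 kΩ.
V_out = 22.9 × 9.874 / (3.33 + 9.874) = 22.9 × 9.874/13.20 = 17.1 V.

V_out ≈ 17.1 V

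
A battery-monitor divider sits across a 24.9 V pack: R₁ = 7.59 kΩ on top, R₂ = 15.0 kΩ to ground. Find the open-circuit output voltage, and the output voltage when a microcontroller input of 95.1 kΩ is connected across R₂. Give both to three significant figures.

Unloaded: 16.5 V; loaded: 15.7 V

Open-circuit: V = 24.9 × 15.0/(7.59 + 15.0) = 16.5 V.
With the load, R₂ becomes R₂‖R_L = 12.96 kΩ, so V = 24.9 × 12.96/20.55 = 15.7 V.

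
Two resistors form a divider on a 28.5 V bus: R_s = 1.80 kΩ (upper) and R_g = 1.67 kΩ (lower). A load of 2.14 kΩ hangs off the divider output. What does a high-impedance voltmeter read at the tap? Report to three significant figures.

V_out ≈ 9.76 V

The load sits in parallel with R_g: R_g‖R_L = (1.67 × 2.14) / (1.67 + 2.14) = 0.9380 kΩ.
V_out = 28.5 × 0.9380 / (1.80 + 0.9380) = 28.5 × 0.9380/2.738 = 9.76 V.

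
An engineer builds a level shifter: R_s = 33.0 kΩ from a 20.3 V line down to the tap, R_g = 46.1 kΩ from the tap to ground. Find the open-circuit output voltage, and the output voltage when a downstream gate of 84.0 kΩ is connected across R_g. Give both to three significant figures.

Unloaded: 11.8 V; loaded: 9.63 V

Open-circuit: V = 20.3 × 46.1/(33.0 + 46.1) = 11.8 V.
With the load, R_g becomes R_g‖R_L = 29.76 kΩ, so V = 20.3 × 29.76/62.76 = 9.63 V.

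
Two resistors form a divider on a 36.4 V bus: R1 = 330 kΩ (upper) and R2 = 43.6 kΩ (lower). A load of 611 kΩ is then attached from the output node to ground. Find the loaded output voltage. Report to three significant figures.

V_out ≈ 4.00 V

The load sits in parallel with R2: R2‖R_L = (43.6 × 611) / (43.6 + 611) = 40.70 kΩ.
V_out = 36.4 × 40.70 / (330 + 40.70) = 36.4 × 40.70/370.7 = 4.00 V.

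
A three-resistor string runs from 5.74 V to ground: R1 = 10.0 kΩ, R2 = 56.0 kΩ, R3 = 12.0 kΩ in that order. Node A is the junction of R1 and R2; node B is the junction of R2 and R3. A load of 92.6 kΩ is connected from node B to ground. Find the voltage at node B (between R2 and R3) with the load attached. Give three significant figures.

V ≈ 0.796 V

At node B, R3 is in parallel with the load: R3‖R_L = 10.62 kΩ.
Below node A the resistance is R2 + (R3‖R_L) = 66.62 kΩ, so V_A = 5.74 × 66.62/76.62 = 4.991 V.
Then V_B = V_A × (R3‖R_L)/(R2 + R3‖R_L) = 4.991 × 10.62/66.62 = 0.796 V.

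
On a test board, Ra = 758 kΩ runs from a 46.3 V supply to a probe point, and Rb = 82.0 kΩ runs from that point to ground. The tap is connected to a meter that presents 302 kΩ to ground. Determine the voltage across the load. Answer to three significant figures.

The load sits in parallel with Rb: Rb‖R_L = (82.0 × 302) / (82.0 + 302) = 64.49 kΩ.
V_out = 46.3 × 64.49 / (758 + 64.49) = 46.3 × 64.49/822.5 = 3.63 V.

V_out ≈ 3.63 V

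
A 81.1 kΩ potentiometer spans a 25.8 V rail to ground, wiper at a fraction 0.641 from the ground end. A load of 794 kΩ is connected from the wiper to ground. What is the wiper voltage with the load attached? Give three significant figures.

V ≈ 16.2 V

The wiper splits the pot into (1−α)R = 29.11 kΩ above and αR = 51.99 kΩ below.
Lower section ‖ load = 48.79 kΩ.
V_wiper = 25.8 × 48.79/(29.11 + 48.79) = 16.2 V.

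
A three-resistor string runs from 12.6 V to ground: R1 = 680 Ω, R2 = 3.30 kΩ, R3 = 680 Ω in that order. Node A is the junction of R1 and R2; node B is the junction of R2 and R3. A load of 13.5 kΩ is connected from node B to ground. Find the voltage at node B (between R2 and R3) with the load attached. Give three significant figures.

At node B, R3 is in parallel with the load: R3‖R_L = 647.4 Ω.
Below node A the resistance is R2 + (R3‖R_L) = 3947 Ω, so V_A = 12.6 × 3947/4627 = 10.75 V.
Then V_B = V_A × (R3‖R_L)/(R2 + R3‖R_L) = 10.75 × 647.4/3947 = 1.76 V.

V ≈ 1.76 V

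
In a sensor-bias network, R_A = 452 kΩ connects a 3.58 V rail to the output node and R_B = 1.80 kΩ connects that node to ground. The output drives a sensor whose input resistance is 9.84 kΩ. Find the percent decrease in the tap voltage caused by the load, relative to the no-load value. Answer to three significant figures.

The divider's output (Thévenin) resistance is R_A‖R_B = 1.793 kΩ.
Fractional drop under load = R_th/(R_th + R_L) = 1.793 / (1.793 + 9.84) = 0.1541.
So the output falls by 15.4 %.

15.4 %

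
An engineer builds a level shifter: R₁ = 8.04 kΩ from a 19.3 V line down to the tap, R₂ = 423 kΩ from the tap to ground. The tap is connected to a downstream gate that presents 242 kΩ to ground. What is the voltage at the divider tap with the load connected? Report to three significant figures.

V_out ≈ 18.3 V

The load sits in parallel with R₂: R₂‖R_L = (423 × 242) / (423 + 242) = 153.9 kΩ.
V_out = 19.3 × 153.9 / (8.04 + 153.9) = 19.3 × 153.9/162.0 = 18.3 V.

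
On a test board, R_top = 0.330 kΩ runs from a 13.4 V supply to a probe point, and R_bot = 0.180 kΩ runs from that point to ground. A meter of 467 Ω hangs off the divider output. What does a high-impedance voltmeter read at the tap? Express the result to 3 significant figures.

V_out ≈ 3.79 V

The load sits in parallel with R_bot: R_bot‖R_L = (180 × 467) / (180 + 467) = 129.9 Ω.
V_out = 13.4 × 129.9 / (330 + 129.9) = 13.4 × 129.9/459.9 = 3.79 V.
(Unloaded it would have been 4.73 V.)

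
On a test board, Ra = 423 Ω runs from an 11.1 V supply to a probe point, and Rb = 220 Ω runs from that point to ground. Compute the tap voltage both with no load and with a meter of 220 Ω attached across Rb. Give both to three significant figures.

Open-circuit: V = 11.1 × 220/(423 + 220) = 3.80 V.
With the load, Rb becomes Rb‖R_L = 110.0 Ω, so V = 11.1 × 110.0/533.0 = 2.29 V.

Unloaded: 3.80 V; loaded: 2.29 V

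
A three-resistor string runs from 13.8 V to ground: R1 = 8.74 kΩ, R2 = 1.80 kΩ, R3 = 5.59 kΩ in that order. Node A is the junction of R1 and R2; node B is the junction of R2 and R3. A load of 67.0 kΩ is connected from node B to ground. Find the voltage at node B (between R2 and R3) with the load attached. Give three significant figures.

At node B, R3 is in parallel with the load: R3‖R_L = 5.160 kΩ.
Below node A the resistance is R2 + (R3‖R_L) = 6.960 kΩ, so V_A = 13.8 × 6.960/15.70 = 6.117 V.
Then V_B = V_A × (R3‖R_L)/(R2 + R3‖R_L) = 6.117 × 5.160/6.960 = 4.54 V.

V ≈ 4.54 V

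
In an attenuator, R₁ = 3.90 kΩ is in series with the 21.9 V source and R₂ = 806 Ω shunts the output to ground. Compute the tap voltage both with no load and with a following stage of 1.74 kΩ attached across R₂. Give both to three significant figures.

Unloaded: 3.75 V; loaded: 2.71 V

Open-circuit: V = 21.9 × 806/(3900 + 806) = 3.75 V.
With the load, R₂ becomes R₂‖R_L = 550.8 Ω, so V = 21.9 × 550.8/4451 = 2.71 V.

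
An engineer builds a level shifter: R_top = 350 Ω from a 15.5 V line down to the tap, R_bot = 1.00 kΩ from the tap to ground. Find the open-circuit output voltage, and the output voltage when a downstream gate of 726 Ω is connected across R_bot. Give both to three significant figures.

Unloaded: 11.5 V; loaded: 8.46 V

Open-circuit: V = 15.5 × 1000/(350 + 1000) = 11.5 V.
With the load, R_bot becomes R_bot‖R_L = 420.6 Ω, so V = 15.5 × 420.6/770.6 = 8.46 V.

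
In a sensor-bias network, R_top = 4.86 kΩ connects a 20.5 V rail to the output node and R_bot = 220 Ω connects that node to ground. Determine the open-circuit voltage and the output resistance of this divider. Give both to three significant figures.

V_th = 0.888 V, R_th = 210 Ω

V_th is the open-circuit tap voltage: 20.5 × 220/(4860 + 220) = 0.888 V.
With the supply zeroed, R_top and R_bot appear in parallel from the tap: R_th = R_top‖R_bot = (4860 × 220)/5080 = 210 Ω.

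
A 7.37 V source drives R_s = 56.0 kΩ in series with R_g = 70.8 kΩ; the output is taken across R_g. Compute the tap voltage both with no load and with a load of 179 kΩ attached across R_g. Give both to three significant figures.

Unloaded: 4.12 V; loaded: 3.50 V

Open-circuit: V = 7.37 × 70.8/(56.0 + 70.8) = 4.12 V.
With the load, R_g becomes R_g‖R_L = 50.73 kΩ, so V = 7.37 × 50.73/106.7 = 3.50 V.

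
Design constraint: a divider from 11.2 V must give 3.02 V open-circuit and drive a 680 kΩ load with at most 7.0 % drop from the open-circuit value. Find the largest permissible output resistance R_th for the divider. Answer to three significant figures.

Loading drop = R_th/(R_th + R_L) ≤ 0.0700, so R_th ≤ R_L · ε/(1−ε) = 680 kΩ × 0.0700/0.9300 = 51.2 kΩ.
(Any R1, R2 with R2/(R1+R2) = 0.270 and R1‖R2 ≤ 51.2 kΩ will meet the spec.)

R_th ≤ 51.2 kΩ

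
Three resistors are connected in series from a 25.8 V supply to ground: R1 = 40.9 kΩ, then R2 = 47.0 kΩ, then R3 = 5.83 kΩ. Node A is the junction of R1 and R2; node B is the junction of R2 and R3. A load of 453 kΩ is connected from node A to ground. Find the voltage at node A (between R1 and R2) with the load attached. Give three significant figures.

Below node A the series string R2+R3 = 52.83 kΩ sits in parallel with the 453 kΩ load: 47.31 kΩ.
V_A = 25.8 × 47.31/(40.9 + 47.31) = 13.8 V.

V ≈ 13.8 V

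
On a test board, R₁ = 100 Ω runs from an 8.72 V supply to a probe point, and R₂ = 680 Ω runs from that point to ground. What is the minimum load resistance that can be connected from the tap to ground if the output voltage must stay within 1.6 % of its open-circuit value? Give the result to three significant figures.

Output resistance R_th = R₁‖R₂ = (100 × 680)/780.0 = 87.18 Ω.
The fractional drop is R_th/(R_th + R_L); requiring this ≤ 0.0160 gives R_L ≥ R_th(1/0.0160 − 1) = 87.18 × 61.50 = 5.36 kΩ.

R_L(min) ≈ 5.36 kΩ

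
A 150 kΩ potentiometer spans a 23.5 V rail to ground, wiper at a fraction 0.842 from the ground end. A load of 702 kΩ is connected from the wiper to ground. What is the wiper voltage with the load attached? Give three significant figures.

The wiper splits the pot into (1−α)R = 23.70 kΩ above and αR = 126.3 kΩ below.
Lower section ‖ load = 107.0 kΩ.
V_wiper = 23.5 × 107.0/(23.70 + 107.0) = 19.2 V.

V ≈ 19.2 V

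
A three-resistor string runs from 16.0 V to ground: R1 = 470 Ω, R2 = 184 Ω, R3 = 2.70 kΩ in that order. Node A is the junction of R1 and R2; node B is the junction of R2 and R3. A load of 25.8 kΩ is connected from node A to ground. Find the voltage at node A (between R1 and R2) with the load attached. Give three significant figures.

Below node A the series string R2+R3 = 2884 Ω sits in parallel with the 25800 Ω load: 2594 Ω.
V_A = 16.0 × 2594/(470 + 2594) = 13.5 V.

V ≈ 13.5 V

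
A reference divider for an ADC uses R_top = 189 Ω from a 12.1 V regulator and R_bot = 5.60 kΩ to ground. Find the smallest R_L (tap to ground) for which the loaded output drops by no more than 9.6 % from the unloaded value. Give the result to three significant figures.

Output resistance R_th = R_top‖R_bot = (189 × 5600)/5789 = 182.8 Ω.
The fractional drop is R_th/(R_th + R_L); requiring this ≤ 0.0960 gives R_L ≥ R_th(1/0.0960 − 1) = 182.8 × 9.417 = 1.72 kΩ.

R_L(min) ≈ 1.72 kΩ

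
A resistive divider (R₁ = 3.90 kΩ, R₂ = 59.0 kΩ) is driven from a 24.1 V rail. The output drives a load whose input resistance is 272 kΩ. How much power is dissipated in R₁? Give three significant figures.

P ≈ 0.825 mW

Total resistance from the source is R₁ + (R₂‖R_L) = 52.38 kΩ, so I = 24.1/52.38 kΩ = 0.4601 mA.
P = I²·R₁ = (0.4601 mA)² × 3.90 kΩ = 0.825 mW.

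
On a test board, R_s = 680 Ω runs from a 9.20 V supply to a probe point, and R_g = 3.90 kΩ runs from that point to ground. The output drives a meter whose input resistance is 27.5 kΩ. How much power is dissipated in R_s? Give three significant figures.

P ≈ 3.43 mW

Total resistance from the source is R_s + (R_g‖R_L) = 4096 Ω, so I = 9.20/4096 Ω = 2.246 mA.
P = I²·R_s = (2.246 mA)² × 680 Ω = 3.43 mW.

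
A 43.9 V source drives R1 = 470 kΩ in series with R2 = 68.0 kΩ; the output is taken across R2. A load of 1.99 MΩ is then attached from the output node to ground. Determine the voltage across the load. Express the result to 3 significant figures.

V_out ≈ 5.39 V

The load sits in parallel with R2: R2‖R_L = (68.0 × 1990) / (68.0 + 1990) = 65.75 kΩ.
V_out = 43.9 × 65.75 / (470 + 65.75) = 43.9 × 65.75/535.8 = 5.39 V.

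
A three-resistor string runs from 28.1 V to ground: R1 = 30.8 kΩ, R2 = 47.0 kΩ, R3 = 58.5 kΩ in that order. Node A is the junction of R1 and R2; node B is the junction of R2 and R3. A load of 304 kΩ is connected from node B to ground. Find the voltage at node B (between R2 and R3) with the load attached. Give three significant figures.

At node B, R3 is in parallel with the load: R3‖R_L = 49.06 kΩ.
Below node A the resistance is R2 + (R3‖R_L) = 96.06 kΩ, so V_A = 28.1 × 96.06/126.9 = 21.28 V.
Then V_B = V_A × (R3‖R_L)/(R2 + R3‖R_L) = 21.28 × 49.06/96.06 = 10.9 V.

V ≈ 10.9 V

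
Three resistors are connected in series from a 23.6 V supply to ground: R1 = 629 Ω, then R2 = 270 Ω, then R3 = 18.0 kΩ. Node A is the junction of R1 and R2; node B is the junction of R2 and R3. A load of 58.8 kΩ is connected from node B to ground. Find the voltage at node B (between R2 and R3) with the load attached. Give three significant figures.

V ≈ 22.2 V

At node B, R3 is in parallel with the load: R3‖R_L = 13780 Ω.
Below node A the resistance is R2 + (R3‖R_L) = 14050 Ω, so V_A = 23.6 × 14050/14680 = 22.59 V.
Then V_B = V_A × (R3‖R_L)/(R2 + R3‖R_L) = 22.59 × 13780/14050 = 22.2 V.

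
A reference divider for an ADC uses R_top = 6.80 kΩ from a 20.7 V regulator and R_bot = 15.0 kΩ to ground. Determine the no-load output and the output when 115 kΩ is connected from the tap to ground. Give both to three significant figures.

Unloaded: 14.2 V; loaded: 13.7 V

Open-circuit: V = 20.7 × 15.0/(6.80 + 15.0) = 14.2 V.
With the load, R_bot becomes R_bot‖R_L = 13.27 kΩ, so V = 20.7 × 13.27/20.07 = 13.7 V.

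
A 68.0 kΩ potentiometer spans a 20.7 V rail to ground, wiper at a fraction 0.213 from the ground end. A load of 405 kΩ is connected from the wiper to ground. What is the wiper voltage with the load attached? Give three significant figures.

V ≈ 4.29 V

The wiper splits the pot into (1−α)R = 53.52 kΩ above and αR = 14.48 kΩ below.
Lower section ‖ load = 13.98 kΩ.
V_wiper = 20.7 × 13.98/(53.52 + 13.98) = 4.29 V.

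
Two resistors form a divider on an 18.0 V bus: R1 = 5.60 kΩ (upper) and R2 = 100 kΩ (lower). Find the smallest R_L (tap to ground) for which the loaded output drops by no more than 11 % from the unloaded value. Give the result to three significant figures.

R_L(min) ≈ 42.9 kΩ

Output resistance R_th = R1‖R2 = (5.60 × 100)/105.6 = 5.303 kΩ.
The fractional drop is R_th/(R_th + R_L); requiring this ≤ 0.110 gives R_L ≥ R_th(1/0.110 − 1) = 5.303 × 8.091 = 42.9 kΩ.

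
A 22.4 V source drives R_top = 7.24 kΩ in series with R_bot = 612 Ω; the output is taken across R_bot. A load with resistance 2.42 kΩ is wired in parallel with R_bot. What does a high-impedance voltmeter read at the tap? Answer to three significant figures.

V_out ≈ 1.42 V

The load sits in parallel with R_bot: R_bot‖R_L = (612 × 2420) / (612 + 2420) = 488.5 Ω.
V_out = 22.4 × 488.5 / (7240 + 488.5) = 22.4 × 488.5/7728 = 1.42 V.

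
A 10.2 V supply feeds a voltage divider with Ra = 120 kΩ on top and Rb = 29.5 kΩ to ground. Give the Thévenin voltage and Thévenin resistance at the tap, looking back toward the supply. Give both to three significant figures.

V_th is the open-circuit tap voltage: 10.2 × 29.5/(120 + 29.5) = 2.01 V.
With the supply zeroed, Ra and Rb appear in parallel from the tap: R_th = Ra‖Rb = (120 × 29.5)/149.5 = 23.7 kΩ.

V_th = 2.01 V, R_th = 23.7 kΩ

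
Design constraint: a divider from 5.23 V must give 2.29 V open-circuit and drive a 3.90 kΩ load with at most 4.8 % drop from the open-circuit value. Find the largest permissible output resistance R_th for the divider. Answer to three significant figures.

Loading drop = R_th/(R_th + R_L) ≤ 0.0480, so R_th ≤ R_L · ε/(1−ε) = 3.90 kΩ × 0.0480/0.9520 = 197 Ω.
(Any R1, R2 with R2/(R1+R2) = 0.438 and R1‖R2 ≤ 197 Ω will meet the spec.)

R_th ≤ 197 Ω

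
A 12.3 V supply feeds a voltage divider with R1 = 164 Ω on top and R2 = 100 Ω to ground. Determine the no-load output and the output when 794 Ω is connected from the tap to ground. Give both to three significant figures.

Open-circuit: V = 12.3 × 100/(164 + 100) = 4.66 V.
With the load, R2 becomes R2‖R_L = 88.81 Ω, so V = 12.3 × 88.81/252.8 = 4.32 V.

Unloaded: 4.66 V; loaded: 4.32 V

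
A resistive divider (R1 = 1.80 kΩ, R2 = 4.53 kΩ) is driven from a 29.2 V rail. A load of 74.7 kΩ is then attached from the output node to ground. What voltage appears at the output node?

V_out ≈ 20.5 V

The load sits in parallel with R2: R2‖R_L = (4.53 × 74.7) / (4.53 + 74.7) = 4.271 kΩ.
V_out = 29.2 × 4.271 / (1.80 + 4.271) = 29.2 × 4.271/6.071 = 20.5 V.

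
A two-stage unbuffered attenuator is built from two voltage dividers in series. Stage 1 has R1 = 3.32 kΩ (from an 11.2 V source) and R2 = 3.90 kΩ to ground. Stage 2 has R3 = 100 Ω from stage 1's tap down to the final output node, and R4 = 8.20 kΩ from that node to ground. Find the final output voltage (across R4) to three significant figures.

V_out ≈ 4.92 V

Stage 2 presents R3+R4 = 8300 Ω as a load on stage 1's tap.
Stage 1's lower leg becomes R2‖(R3+R4) = 2653 Ω, so V_mid = 11.2 × 2653/5973 = 4.975 V.
Stage 2 is itself unloaded: V_out = V_mid × R4/(R3+R4) = 4.975 × 8200/8300 = 4.92 V.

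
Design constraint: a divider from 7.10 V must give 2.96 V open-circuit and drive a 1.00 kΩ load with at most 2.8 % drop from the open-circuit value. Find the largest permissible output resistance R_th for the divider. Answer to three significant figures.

R_th ≤ 28.8 Ω

Loading drop = R_th/(R_th + R_L) ≤ 0.0280, so R_th ≤ R_L · ε/(1−ε) = 1.00 kΩ × 0.0280/0.9720 = 28.8 Ω.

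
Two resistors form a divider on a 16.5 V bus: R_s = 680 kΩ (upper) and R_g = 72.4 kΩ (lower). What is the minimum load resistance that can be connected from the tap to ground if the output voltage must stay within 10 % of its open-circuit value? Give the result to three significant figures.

Output resistance R_th = R_s‖R_g = (680 × 72.4)/752.4 = 65.43 kΩ.
The fractional drop is R_th/(R_th + R_L); requiring this ≤ 0.100 gives R_L ≥ R_th(1/0.100 − 1) = 65.43 × 9.000 = 589 kΩ.

R_L(min) ≈ 589 kΩ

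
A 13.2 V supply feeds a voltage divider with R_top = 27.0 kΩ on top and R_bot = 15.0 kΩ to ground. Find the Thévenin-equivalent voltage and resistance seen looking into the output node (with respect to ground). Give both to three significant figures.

V_th is the open-circuit tap voltage: 13.2 × 15.0/(27.0 + 15.0) = 4.71 V.
With the supply zeroed, R_top and R_bot appear in parallel from the tap: R_th = R_top‖R_bot = (27.0 × 15.0)/42.00 = 9.64 kΩ.

V_th = 4.71 V, R_th = 9.64 kΩ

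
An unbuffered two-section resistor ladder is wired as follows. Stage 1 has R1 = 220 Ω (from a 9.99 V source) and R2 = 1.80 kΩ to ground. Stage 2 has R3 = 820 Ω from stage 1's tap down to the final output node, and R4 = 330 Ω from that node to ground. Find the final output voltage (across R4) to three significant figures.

V_out ≈ 2.18 V

Stage 2 presents R3+R4 = 1150 Ω as a load on stage 1's tap.
Stage 1's lower leg becomes R2‖(R3+R4) = 701.7 Ω, so V_mid = 9.99 × 701.7/921.7 = 7.605 V.
Stage 2 is itself unloaded: V_out = V_mid × R4/(R3+R4) = 7.605 × 330/1150 = 2.18 V.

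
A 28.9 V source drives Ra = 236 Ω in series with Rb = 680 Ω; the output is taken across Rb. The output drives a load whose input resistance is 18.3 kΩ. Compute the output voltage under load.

The load sits in parallel with Rb: Rb‖R_L = (680 × 18300) / (680 + 18300) = 655.6 Ω.
V_out = 28.9 × 655.6 / (236 + 655.6) = 28.9 × 655.6/891.6 = 21.3 V.
(Unloaded it would have been 21.5 V.)

V_out ≈ 21.3 V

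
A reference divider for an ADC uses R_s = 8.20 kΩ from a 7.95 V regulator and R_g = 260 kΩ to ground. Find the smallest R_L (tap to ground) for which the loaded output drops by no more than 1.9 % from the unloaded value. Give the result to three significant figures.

R_L(min) ≈ 410 kΩ

Output resistance R_th = R_s‖R_g = (8.20 × 260)/268.2 = 7.949 kΩ.
The fractional drop is R_th/(R_th + R_L); requiring this ≤ 0.0190 gives R_L ≥ R_th(1/0.0190 − 1) = 7.949 × 51.63 = 410 kΩ.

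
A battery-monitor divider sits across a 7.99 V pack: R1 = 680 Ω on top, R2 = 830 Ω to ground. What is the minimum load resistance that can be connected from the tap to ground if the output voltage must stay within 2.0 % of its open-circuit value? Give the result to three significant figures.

Output resistance R_th = R1‖R2 = (680 × 830)/1510 = 373.8 Ω.
The fractional drop is R_th/(R_th + R_L); requiring this ≤ 0.0200 gives R_L ≥ R_th(1/0.0200 − 1) = 373.8 × 49.00 = 18.3 kΩ.

R_L(min) ≈ 18.3 kΩ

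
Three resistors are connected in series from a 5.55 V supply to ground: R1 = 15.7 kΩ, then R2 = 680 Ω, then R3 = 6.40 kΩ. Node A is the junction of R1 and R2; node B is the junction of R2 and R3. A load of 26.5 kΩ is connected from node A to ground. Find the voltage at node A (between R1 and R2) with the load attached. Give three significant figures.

V ≈ 1.46 V

Below node A the series string R2+R3 = 7080 Ω sits in parallel with the 26500 Ω load: 5587 Ω.
V_A = 5.55 × 5587/(15700 + 5587) = 1.46 V.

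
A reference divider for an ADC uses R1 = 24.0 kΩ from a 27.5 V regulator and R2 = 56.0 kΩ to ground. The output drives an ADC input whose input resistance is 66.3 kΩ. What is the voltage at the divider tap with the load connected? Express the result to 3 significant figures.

The load sits in parallel with R2: R2‖R_L = (56.0 × 66.3) / (56.0 + 66.3) = 30.36 kΩ.
V_out = 27.5 × 30.36 / (24.0 + 30.36) = 27.5 × 30.36/54.36 = 15.4 V.
(Unloaded it would have been 19.2 V.)

V_out ≈ 15.4 V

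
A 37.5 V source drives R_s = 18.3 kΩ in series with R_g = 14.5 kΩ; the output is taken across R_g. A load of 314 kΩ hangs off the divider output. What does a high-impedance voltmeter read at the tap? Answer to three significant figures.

The load sits in parallel with R_g: R_g‖R_L = (14.5 × 314) / (14.5 + 314) = 13.86 kΩ.
V_out = 37.5 × 13.86 / (18.3 + 13.86) = 37.5 × 13.86/32.16 = 16.2 V.

V_out ≈ 16.2 V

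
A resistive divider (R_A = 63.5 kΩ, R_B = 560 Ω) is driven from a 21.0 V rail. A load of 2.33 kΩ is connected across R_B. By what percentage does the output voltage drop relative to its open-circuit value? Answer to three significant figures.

19.2 %

The divider's output (Thévenin) resistance is R_A‖R_B = 555.1 Ω.
Fractional drop under load = R_th/(R_th + R_L) = 555.1 / (555.1 + 2330) = 0.1924.
So the output falls by 19.2 %.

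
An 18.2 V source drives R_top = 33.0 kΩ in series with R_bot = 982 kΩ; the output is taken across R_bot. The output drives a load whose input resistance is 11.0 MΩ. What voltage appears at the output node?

The load sits in parallel with R_bot: R_bot‖R_L = (982 × 11000) / (982 + 11000) = 901.5 kΩ.
V_out = 18.2 × 901.5 / (33.0 + 901.5) = 18.2 × 901.5/934.5 = 17.6 V.

V_out ≈ 17.6 V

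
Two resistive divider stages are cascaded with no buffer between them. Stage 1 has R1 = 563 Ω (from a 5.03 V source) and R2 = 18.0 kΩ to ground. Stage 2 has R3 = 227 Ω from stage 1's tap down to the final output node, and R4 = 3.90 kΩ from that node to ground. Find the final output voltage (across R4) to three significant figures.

V_out ≈ 4.07 V

Stage 2 presents R3+R4 = 4127 Ω as a load on stage 1's tap.
Stage 1's lower leg becomes R2‖(R3+R4) = 3357 Ω, so V_mid = 5.03 × 3357/3920 = 4.308 V.
Stage 2 is itself unloaded: V_out = V_mid × R4/(R3+R4) = 4.308 × 3900/4127 = 4.07 V.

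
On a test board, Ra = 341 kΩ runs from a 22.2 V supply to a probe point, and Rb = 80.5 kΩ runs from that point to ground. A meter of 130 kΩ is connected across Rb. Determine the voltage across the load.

V_out ≈ 2.82 V

The load sits in parallel with Rb: Rb‖R_L = (80.5 × 130) / (80.5 + 130) = 49.71 kΩ.
V_out = 22.2 × 49.71 / (341 + 49.71) = 22.2 × 49.71/390.7 = 2.82 V.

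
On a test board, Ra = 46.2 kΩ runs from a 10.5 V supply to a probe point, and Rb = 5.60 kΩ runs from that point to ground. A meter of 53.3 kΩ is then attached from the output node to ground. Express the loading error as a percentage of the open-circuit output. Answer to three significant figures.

8.57 %

Unloaded V = 10.5 × 5.60/51.80 = 1.1351 V.
Loaded: Rb‖R_L = 5.068 kΩ, giving V = 10.5 × 5.068/51.27 = 1.0379 V.
Drop = (1.1351 − 1.0379) / 1.1351 = 8.57 %.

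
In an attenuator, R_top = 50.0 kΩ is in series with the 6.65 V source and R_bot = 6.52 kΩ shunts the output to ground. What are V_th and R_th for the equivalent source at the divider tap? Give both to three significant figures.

V_th is the open-circuit tap voltage: 6.65 × 6.52/(50.0 + 6.52) = 0.767 V.
With the supply zeroed, R_top and R_bot appear in parallel from the tap: R_th = R_top‖R_bot = (50.0 × 6.52)/56.52 = 5.77 kΩ.

V_th = 0.767 V, R_th = 5.77 kΩ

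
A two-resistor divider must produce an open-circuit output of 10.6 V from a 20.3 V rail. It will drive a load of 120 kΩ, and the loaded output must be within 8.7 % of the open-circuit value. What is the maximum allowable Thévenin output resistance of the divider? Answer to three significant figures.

R_th ≤ 11.4 kΩ

Loading drop = R_th/(R_th + R_L) ≤ 0.0870, so R_th ≤ R_L · ε/(1−ε) = 120 kΩ × 0.0870/0.9130 = 11.4 kΩ.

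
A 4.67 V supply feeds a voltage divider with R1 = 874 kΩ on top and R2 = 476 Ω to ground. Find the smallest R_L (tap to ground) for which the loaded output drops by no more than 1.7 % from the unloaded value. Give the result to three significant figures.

Output resistance R_th = R1‖R2 = (874000 × 476)/874500 = 475.7 Ω.
The fractional drop is R_th/(R_th + R_L); requiring this ≤ 0.0170 gives R_L ≥ R_th(1/0.0170 − 1) = 475.7 × 57.82 = 27.5 kΩ.

R_L(min) ≈ 27.5 kΩ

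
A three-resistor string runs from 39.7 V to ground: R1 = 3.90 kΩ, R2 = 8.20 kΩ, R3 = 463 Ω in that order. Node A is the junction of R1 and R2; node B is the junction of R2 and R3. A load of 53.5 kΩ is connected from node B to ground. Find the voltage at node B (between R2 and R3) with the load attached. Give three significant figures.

At node B, R3 is in parallel with the load: R3‖R_L = 459.0 Ω.
Below node A the resistance is R2 + (R3‖R_L) = 8659 Ω, so V_A = 39.7 × 8659/12560 = 27.37 V.
Then V_B = V_A × (R3‖R_L)/(R2 + R3‖R_L) = 27.37 × 459.0/8659 = 1.45 V.

V ≈ 1.45 V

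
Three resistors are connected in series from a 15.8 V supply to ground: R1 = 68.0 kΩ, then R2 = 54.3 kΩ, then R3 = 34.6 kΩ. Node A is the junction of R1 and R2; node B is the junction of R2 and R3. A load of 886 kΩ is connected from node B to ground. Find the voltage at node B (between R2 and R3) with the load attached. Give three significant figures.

At node B, R3 is in parallel with the load: R3‖R_L = 33.30 kΩ.
Below node A the resistance is R2 + (R3‖R_L) = 87.60 kΩ, so V_A = 15.8 × 87.60/155.6 = 8.895 V.
Then V_B = V_A × (R3‖R_L)/(R2 + R3‖R_L) = 8.895 × 33.30/87.60 = 3.38 V.

V ≈ 3.38 V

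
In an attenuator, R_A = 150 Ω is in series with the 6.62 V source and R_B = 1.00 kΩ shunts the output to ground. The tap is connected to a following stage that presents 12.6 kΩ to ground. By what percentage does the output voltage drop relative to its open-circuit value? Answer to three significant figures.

1.02 %

The divider's output (Thévenin) resistance is R_A‖R_B = 130.4 Ω.
Fractional drop under load = R_th/(R_th + R_L) = 130.4 / (130.4 + 12600) = 0.01025.
So the output falls by 1.02 %.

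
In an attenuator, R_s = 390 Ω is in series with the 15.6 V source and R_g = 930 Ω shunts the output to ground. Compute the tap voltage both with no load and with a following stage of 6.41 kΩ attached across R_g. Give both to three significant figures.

Unloaded: 11.0 V; loaded: 10.5 V

Open-circuit: V = 15.6 × 930/(390 + 930) = 11.0 V.
With the load, R_g becomes R_g‖R_L = 812.2 Ω, so V = 15.6 × 812.2/1202 = 10.5 V.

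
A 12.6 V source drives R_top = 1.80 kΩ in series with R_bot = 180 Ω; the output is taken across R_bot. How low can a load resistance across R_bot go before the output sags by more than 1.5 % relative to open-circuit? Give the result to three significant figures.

R_L(min) ≈ 10.7 kΩ

Output resistance R_th = R_top‖R_bot = (1800 × 180)/1980 = 163.6 Ω.
The fractional drop is R_th/(R_th + R_L); requiring this ≤ 0.0150 gives R_L ≥ R_th(1/0.0150 − 1) = 163.6 × 65.67 = 10.7 kΩ.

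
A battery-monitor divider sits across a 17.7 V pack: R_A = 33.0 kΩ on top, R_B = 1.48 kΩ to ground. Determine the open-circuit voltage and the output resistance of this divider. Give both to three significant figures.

V_th is the open-circuit tap voltage: 17.7 × 1.48/(33.0 + 1.48) = 0.760 V.
With the supply zeroed, R_A and R_B appear in parallel from the tap: R_th = R_A‖R_B = (33.0 × 1.48)/34.48 = 1.42 kΩ.

V_th = 0.760 V, R_th = 1.42 kΩ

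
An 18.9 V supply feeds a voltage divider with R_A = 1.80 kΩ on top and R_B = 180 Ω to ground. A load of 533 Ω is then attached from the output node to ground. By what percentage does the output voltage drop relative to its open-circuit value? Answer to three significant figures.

23.5 %

Unloaded V = 18.9 × 180/1980 = 1.718 V.
Loaded: R_B‖R_L = 134.6 Ω, giving V = 18.9 × 134.6/1935 = 1.315 V.
Drop = (1.718 − 1.315) / 1.718 = 23.5 %.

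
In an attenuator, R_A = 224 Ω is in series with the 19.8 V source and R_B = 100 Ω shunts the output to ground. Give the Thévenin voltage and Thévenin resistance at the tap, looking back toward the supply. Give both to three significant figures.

V_th = 6.11 V, R_th = 69.1 Ω

V_th is the open-circuit tap voltage: 19.8 × 100/(224 + 100) = 6.11 V.
With the supply zeroed, R_A and R_B appear in parallel from the tap: R_th = R_A‖R_B = (224 × 100)/324.0 = 69.1 Ω.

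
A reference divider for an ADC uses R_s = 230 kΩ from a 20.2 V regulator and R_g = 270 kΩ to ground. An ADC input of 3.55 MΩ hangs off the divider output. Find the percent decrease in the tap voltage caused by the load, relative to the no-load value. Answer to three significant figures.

3.38 %

The divider's output (Thévenin) resistance is R_s‖R_g = 124.2 kΩ.
Fractional drop under load = R_th/(R_th + R_L) = 124.2 / (124.2 + 3550) = 0.03380.
So the output falls by 3.38 %.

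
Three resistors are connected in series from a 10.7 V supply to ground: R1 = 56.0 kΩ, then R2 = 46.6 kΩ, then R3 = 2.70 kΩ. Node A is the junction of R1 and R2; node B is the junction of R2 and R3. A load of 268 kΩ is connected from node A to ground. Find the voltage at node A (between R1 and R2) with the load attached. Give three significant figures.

V ≈ 4.56 V

Below node A the series string R2+R3 = 49.30 kΩ sits in parallel with the 268 kΩ load: 41.64 kΩ.
V_A = 10.7 × 41.64/(56.0 + 41.64) = 4.56 V.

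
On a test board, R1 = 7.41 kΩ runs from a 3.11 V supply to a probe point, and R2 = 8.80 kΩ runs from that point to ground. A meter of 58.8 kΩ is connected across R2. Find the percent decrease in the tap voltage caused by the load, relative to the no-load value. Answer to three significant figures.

The divider's output (Thévenin) resistance is R1‖R2 = 4.023 kΩ.
Fractional drop under load = R_th/(R_th + R_L) = 4.023 / (4.023 + 58.8) = 0.06403.
So the output falls by 6.40 %.

6.40 %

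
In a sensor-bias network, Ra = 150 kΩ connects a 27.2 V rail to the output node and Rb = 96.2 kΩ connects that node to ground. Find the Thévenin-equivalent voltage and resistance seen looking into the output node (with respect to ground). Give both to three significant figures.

V_th is the open-circuit tap voltage: 27.2 × 96.2/(150 + 96.2) = 10.6 V.
With the supply zeroed, Ra and Rb appear in parallel from the tap: R_th = Ra‖Rb = (150 × 96.2)/246.2 = 58.6 kΩ.

V_th = 10.6 V, R_th = 58.6 kΩ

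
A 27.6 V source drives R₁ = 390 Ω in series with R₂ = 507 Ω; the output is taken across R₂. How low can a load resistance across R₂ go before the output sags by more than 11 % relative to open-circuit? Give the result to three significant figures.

Output resistance R_th = R₁‖R₂ = (390 × 507)/897.0 = 220.4 Ω.
The fractional drop is R_th/(R_th + R_L); requiring this ≤ 0.110 gives R_L ≥ R_th(1/0.110 − 1) = 220.4 × 8.091 = 1.78 kΩ.

R_L(min) ≈ 1.78 kΩ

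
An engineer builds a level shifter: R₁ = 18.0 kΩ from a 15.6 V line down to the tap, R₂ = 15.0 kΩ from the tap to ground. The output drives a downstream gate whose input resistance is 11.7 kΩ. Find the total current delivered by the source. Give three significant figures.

I ≈ 0.635 mA

R₂‖R_L = 6.573 kΩ, so the source sees R₁ + R₂‖R_L = 24.57 kΩ.
I = 15.6 V / 24.57 kΩ = 0.635 mA.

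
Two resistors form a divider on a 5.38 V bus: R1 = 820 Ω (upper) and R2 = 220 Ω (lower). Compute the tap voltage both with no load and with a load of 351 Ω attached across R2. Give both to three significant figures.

Open-circuit: V = 5.38 × 220/(820 + 220) = 1.14 V.
With the load, R2 becomes R2‖R_L = 135.2 Ω, so V = 5.38 × 135.2/955.2 = 0.762 V.

Unloaded: 1.14 V; loaded: 0.762 V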